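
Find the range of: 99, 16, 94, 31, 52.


Max = 99, Min = 16
Range = 99 - 16 = 83

Range = 83


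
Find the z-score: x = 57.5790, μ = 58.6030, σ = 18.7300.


z = (57.5790 - 58.6030)/18.7300
= -1.0240/18.7300
= -0.0547

z = -0.0547


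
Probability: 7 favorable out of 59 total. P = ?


P = 7/59 = 0.1186

P = 0.1186


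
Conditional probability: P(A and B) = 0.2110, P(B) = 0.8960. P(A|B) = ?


P(A|B) = 0.2110/0.8960 = 0.2355

P(A|B) = 0.2355


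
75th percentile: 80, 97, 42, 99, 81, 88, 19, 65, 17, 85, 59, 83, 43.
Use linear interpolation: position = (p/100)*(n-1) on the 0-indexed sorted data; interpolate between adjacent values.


Sorted: 17, 19, 42, 43, 59, 65, 80, 81, 83, 85, 88, 97, 99
n = 13
Index = 75/100 * 12 = 9.0000
Lower = data[9] = 85, Upper = data[10] = 88
P75 = 85 + 0*(3) = 85.0000

P75 = 85.0000


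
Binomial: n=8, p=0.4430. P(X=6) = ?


C(8,6) = 28
p^6 = 0.007558
(1-p)^2 = 0.310249
P = 28 * 0.007558 * 0.310249 = 0.0657

P(X=6) = 0.0657


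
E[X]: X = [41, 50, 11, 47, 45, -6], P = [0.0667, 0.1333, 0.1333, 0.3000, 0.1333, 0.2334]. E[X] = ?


E[X] = 41*0.0667 + 50*0.1333 + 11*0.1333 + 47*0.3000 + 45*0.1333 - 6*0.2334
= 2.7347 + 6.6650 + 1.4663 + 14.1000 + 5.9985 - 1.4004
= 29.5641

E[X] = 29.5641


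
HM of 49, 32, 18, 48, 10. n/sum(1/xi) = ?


Sum of reciprocals = 1/49 + 1/32 + 1/18 + 1/48 + 1/10 = 0.228047
HM = 5/0.228047 = 21.9253

HM = 21.9253


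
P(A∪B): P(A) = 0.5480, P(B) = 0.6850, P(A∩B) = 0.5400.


P(A∪B) = 0.5480 + 0.6850 - 0.5400
= 1.2330 - 0.5400
= 0.6930

P(A∪B) = 0.6930


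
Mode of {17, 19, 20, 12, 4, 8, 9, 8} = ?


Frequencies: 4:1, 8:2, 9:1, 12:1, 17:1, 19:1, 20:1
Max frequency = 2
Mode = 8

Mode = 8


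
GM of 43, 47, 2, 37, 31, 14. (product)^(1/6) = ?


Product = 43 × 47 × 2 × 37 × 31 × 14 = 64906436
GM = 64906436^(1/6) = 20.0469

GM = 20.0469


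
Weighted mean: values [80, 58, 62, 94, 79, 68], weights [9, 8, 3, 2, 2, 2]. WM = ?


Numerator = 80*9 + 58*8 + 62*3 + 94*2 + 79*2 + 68*2 = 1852
Denominator = 9 + 8 + 3 + 2 + 2 + 2 = 26
WM = 1852/26 = 71.2308

WM = 71.2308


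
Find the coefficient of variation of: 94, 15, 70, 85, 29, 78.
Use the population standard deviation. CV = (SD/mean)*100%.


Mean = 61.8333
SD = 29.3565
CV = (29.3565/61.8333)*100 = 47.4769%

CV = 47.4769%


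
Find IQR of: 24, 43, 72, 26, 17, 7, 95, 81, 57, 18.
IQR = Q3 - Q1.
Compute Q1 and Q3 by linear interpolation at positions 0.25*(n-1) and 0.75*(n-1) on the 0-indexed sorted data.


Sorted: 7, 17, 18, 24, 26, 43, 57, 72, 81, 95
Q1 (25th %ile) = 19.5000
Q3 (75th %ile) = 68.2500
IQR = 68.2500 - 19.5000 = 48.7500

IQR = 48.7500


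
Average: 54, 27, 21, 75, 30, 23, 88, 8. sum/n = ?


Sum = 54 + 27 + 21 + 75 + 30 + 23 + 88 + 8 = 326
n = 8
Mean = 326/8 = 40.7500

Mean = 40.7500


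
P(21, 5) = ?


P(21,5) = 21!/16!
= 51090942171709440000/20922789888000
= 2441880

P(21,5) = 2441880


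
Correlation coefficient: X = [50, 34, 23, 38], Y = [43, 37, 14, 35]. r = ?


Mean X = 36.2500, Mean Y = 32.2500
SD X = 9.653367, SD Y = 10.940178
Cov = 95.937500
r = 95.937500/(9.653367*10.940178) = 0.9084

r = 0.9084


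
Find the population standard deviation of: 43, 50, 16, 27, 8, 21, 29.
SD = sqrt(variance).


Mean = 27.7143
Variance = 186.2041
SD = sqrt(186.2041) = 13.6457

SD = 13.6457


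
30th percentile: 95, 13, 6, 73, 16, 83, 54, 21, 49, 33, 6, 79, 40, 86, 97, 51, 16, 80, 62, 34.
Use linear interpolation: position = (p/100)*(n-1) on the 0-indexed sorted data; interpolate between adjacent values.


Sorted: 6, 6, 13, 16, 16, 21, 33, 34, 40, 49, 51, 54, 62, 73, 79, 80, 83, 86, 95, 97
n = 20
Index = 30/100 * 19 = 5.7000
Lower = data[5] = 21, Upper = data[6] = 33
P30 = 21 + 0.7000*(12) = 29.4000

P30 = 29.4000


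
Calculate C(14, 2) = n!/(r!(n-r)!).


C(14,2) = 14!/(2! × 12!)
= 87178291200/(2 × 479001600)
= 91

C(14,2) = 91


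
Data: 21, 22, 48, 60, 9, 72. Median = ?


Sorted: 9, 21, 22, 48, 60, 72
n = 6 (even)
Middle values: 22 and 48
Median = (22+48)/2 = 35.0000

Median = 35.0000


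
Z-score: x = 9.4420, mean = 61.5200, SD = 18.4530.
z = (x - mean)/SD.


z = (9.4420 - 61.5200)/18.4530
= -52.0780/18.4530
= -2.8222

z = -2.8222


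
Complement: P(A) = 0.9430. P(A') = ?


P(not A) = 1 - 0.9430 = 0.0570

P(not A) = 0.0570


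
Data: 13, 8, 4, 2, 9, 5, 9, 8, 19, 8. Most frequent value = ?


Frequencies: 2:1, 4:1, 5:1, 8:3, 9:2, 13:1, 19:1
Max frequency = 3
Mode = 8

Mode = 8


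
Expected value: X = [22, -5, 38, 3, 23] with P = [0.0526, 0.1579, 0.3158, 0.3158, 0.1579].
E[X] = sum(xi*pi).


E[X] = 22*0.0526 - 5*0.1579 + 38*0.3158 + 3*0.3158 + 23*0.1579
= 1.1572 - 0.7895 + 12.0004 + 0.9474 + 3.6317
= 16.9472

E[X] = 16.9472


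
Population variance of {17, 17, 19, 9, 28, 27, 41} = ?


Mean = 22.5714
Squared deviations: 31.0408, 31.0408, 12.7551, 184.1837, 29.4694, 19.6122, 339.6122
Sum = 647.7143
Variance = 647.7143/7 = 92.5306

Variance = 92.5306


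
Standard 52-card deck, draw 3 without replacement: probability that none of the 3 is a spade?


P(no spades) = (39/52) × (38/51) × (37/50)
= 0.4135

P = 0.4135


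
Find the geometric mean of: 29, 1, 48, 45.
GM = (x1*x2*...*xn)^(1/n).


Product = 29 × 1 × 48 × 45 = 62640
GM = 62640^(1/4) = 15.8202

GM = 15.8202


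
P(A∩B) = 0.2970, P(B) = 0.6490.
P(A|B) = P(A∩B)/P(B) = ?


P(A|B) = 0.2970/0.6490 = 0.4576

P(A|B) = 0.4576


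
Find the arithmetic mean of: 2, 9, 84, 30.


Sum = 2 + 9 + 84 + 30 = 125
n = 4
Mean = 125/4 = 31.2500

Mean = 31.2500


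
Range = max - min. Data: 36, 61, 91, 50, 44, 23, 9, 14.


Max = 91, Min = 9
Range = 91 - 9 = 82

Range = 82


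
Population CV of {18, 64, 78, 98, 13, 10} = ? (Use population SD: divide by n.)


Mean = 46.8333
SD = 34.6815
CV = (34.6815/46.8333)*100 = 74.0530%

CV = 74.0530%


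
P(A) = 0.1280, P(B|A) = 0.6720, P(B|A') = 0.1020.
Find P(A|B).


P(B) = P(B|A)*P(A) + P(B|A')*P(A')
= 0.6720*0.1280 + 0.1020*0.8720
= 0.086016 + 0.088944 = 0.174960
P(A|B) = 0.086016/0.174960 = 0.4916

P(A|B) = 0.4916


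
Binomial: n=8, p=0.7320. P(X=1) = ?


C(8,1) = 8
p^1 = 0.732000
(1-p)^7 = 9.929870e-05
P = 8 * 0.732000 * 9.929870e-05 = 0.0006

P(X=1) = 0.0006


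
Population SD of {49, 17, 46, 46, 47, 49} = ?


Mean = 42.3333
Variance = 129.8889
SD = sqrt(129.8889) = 11.3969

SD = 11.3969


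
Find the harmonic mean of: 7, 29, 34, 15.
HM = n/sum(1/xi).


Sum of reciprocals = 1/7 + 1/29 + 1/34 + 1/15 = 0.273418
HM = 4/0.273418 = 14.6296

HM = 14.6296


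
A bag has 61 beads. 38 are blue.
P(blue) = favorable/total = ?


P = 38/61 = 0.6230

P = 0.6230


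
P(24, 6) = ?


P(24,6) = 24!/18!
= 620448401733239439360000/6402373705728000
= 96909120

P(24,6) = 96909120


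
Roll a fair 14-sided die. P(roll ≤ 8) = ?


Favorable outcomes (roll ≤ 8): 8
Total outcomes = 14
P = 8/14 = 0.5714

P = 0.5714


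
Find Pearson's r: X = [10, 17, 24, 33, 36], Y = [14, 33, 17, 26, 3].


Mean X = 24.0000, Mean Y = 18.6000
SD X = 9.695360, SD Y = 10.287857
Cov = -31.400000
r = -31.400000/(9.695360*10.287857) = -0.3148

r = -0.3148


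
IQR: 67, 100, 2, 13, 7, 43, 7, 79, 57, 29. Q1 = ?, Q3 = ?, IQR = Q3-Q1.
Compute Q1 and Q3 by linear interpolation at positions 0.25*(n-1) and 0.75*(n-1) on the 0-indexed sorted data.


Sorted: 2, 7, 7, 13, 29, 43, 57, 67, 79, 100
Q1 (25th %ile) = 8.5000
Q3 (75th %ile) = 64.5000
IQR = 64.5000 - 8.5000 = 56.0000

IQR = 56.0000


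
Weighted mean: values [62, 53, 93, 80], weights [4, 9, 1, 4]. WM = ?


Numerator = 62*4 + 53*9 + 93*1 + 80*4 = 1138
Denominator = 4 + 9 + 1 + 4 = 18
WM = 1138/18 = 63.2222

WM = 63.2222


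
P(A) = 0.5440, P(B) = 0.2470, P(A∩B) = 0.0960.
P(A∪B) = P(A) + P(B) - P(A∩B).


P(A∪B) = 0.5440 + 0.2470 - 0.0960
= 0.7910 - 0.0960
= 0.6950

P(A∪B) = 0.6950


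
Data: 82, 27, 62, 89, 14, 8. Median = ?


Sorted: 8, 14, 27, 62, 82, 89
n = 6 (even)
Middle values: 27 and 62
Median = (27+62)/2 = 44.5000

Median = 44.5000


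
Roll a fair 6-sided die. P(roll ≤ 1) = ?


Favorable outcomes (roll ≤ 1): 1
Total outcomes = 6
P = 1/6 = 0.1667

P = 0.1667


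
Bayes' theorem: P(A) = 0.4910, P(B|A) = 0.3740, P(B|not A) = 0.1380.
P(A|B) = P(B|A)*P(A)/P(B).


P(B) = P(B|A)*P(A) + P(B|A')*P(A')
= 0.3740*0.4910 + 0.1380*0.5090
= 0.183634 + 0.070242 = 0.253876
P(A|B) = 0.183634/0.253876 = 0.7233

P(A|B) = 0.7233


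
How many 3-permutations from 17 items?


P(17,3) = 17!/14!
= 355687428096000/87178291200
= 4080

P(17,3) = 4080


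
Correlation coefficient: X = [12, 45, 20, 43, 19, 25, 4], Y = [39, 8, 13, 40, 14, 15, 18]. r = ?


Mean X = 24.0000, Mean Y = 21.0000
SD X = 14.081396, SD Y = 12.023786
Cov = -1.000000
r = -1.000000/(14.081396*12.023786) = -0.0059

r = -0.0059


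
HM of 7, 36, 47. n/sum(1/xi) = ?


Sum of reciprocals = 1/7 + 1/36 + 1/47 = 0.191912
HM = 3/0.191912 = 15.6322

HM = 15.6322


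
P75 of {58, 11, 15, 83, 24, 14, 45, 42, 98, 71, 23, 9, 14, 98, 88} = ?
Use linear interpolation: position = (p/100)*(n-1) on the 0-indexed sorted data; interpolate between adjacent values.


Sorted: 9, 11, 14, 14, 15, 23, 24, 42, 45, 58, 71, 83, 88, 98, 98
n = 15
Index = 75/100 * 14 = 10.5000
Lower = data[10] = 71, Upper = data[11] = 83
P75 = 71 + 0.5000*(12) = 77.0000

P75 = 77.0000


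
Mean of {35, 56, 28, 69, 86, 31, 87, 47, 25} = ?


Sum = 35 + 56 + 28 + 69 + 86 + 31 + 87 + 47 + 25 = 464
n = 9
Mean = 464/9 = 51.5556

Mean = 51.5556


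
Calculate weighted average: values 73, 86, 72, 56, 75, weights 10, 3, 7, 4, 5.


Numerator = 73*10 + 86*3 + 72*7 + 56*4 + 75*5 = 2091
Denominator = 10 + 3 + 7 + 4 + 5 = 29
WM = 2091/29 = 72.1034

WM = 72.1034


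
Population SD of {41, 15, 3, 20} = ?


Mean = 19.7500
Variance = 188.6875
SD = sqrt(188.6875) = 13.7364

SD = 13.7364


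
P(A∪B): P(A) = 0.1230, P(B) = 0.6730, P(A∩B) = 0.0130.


P(A∪B) = 0.1230 + 0.6730 - 0.0130
= 0.7960 - 0.0130
= 0.7830

P(A∪B) = 0.7830


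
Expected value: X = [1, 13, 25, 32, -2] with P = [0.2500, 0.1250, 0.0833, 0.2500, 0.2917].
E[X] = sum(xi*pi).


E[X] = 1*0.2500 + 13*0.1250 + 25*0.0833 + 32*0.2500 - 2*0.2917
= 0.2500 + 1.6250 + 2.0825 + 8.0000 - 0.5834
= 11.3741

E[X] = 11.3741


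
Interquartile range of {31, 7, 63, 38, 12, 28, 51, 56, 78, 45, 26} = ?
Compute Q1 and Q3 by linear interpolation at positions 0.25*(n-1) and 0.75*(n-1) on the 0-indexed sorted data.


Sorted: 7, 12, 26, 28, 31, 38, 45, 51, 56, 63, 78
Q1 (25th %ile) = 27.0000
Q3 (75th %ile) = 53.5000
IQR = 53.5000 - 27.0000 = 26.5000

IQR = 26.5000


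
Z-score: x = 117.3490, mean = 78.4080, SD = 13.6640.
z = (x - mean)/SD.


z = (117.3490 - 78.4080)/13.6640
= 38.9410/13.6640
= 2.8499

z = 2.8499


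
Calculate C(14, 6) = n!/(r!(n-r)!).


C(14,6) = 14!/(6! × 8!)
= 87178291200/(720 × 40320)
= 3003

C(14,6) = 3003


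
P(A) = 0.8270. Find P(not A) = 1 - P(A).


P(not A) = 1 - 0.8270 = 0.1730

P(not A) = 0.1730


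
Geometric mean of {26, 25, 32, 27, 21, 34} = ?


Product = 26 × 25 × 32 × 27 × 21 × 34 = 400982400
GM = 400982400^(1/6) = 27.1553

GM = 27.1553


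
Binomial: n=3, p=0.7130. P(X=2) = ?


C(3,2) = 3
p^2 = 0.508369
(1-p)^1 = 0.287000
P = 3 * 0.508369 * 0.287000 = 0.4377

P(X=2) = 0.4377


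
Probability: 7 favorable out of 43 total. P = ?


P = 7/43 = 0.1628

P = 0.1628


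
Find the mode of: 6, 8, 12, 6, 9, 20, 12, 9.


Frequencies: 6:2, 8:1, 9:2, 12:2, 20:1
Max frequency = 2
Mode = 6, 9, 12

Mode = 6, 9, 12


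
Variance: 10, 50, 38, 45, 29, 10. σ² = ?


Mean = 30.3333
Squared deviations: 413.4444, 386.7778, 58.7778, 215.1111, 1.7778, 413.4444
Sum = 1489.3333
Variance = 1489.3333/6 = 248.2222

Variance = 248.2222


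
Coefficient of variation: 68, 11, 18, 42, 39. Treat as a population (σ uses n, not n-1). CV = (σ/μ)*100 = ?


Mean = 35.6000
SD = 20.0858
CV = (20.0858/35.6000)*100 = 56.4208%

CV = 56.4208%


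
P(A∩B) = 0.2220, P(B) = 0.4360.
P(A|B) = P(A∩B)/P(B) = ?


P(A|B) = 0.2220/0.4360 = 0.5092

P(A|B) = 0.5092


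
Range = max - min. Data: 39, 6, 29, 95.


Max = 95, Min = 6
Range = 95 - 6 = 89

Range = 89


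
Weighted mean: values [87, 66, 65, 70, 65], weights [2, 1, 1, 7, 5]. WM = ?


Numerator = 87*2 + 66*1 + 65*1 + 70*7 + 65*5 = 1120
Denominator = 2 + 1 + 1 + 7 + 5 = 16
WM = 1120/16 = 70.0000

WM = 70.0000


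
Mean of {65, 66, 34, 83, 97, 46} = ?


Sum = 65 + 66 + 34 + 83 + 97 + 46 = 391
n = 6
Mean = 391/6 = 65.1667

Mean = 65.1667


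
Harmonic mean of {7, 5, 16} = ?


Sum of reciprocals = 1/7 + 1/5 + 1/16 = 0.405357
HM = 3/0.405357 = 7.4009

HM = 7.4009


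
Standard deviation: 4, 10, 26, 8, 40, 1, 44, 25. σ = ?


Mean = 19.7500
Variance = 237.1875
SD = sqrt(237.1875) = 15.4009

SD = 15.4009


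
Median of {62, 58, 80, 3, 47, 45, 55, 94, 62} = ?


Sorted: 3, 45, 47, 55, 58, 62, 62, 80, 94
n = 9 (odd)
Middle value = 58

Median = 58


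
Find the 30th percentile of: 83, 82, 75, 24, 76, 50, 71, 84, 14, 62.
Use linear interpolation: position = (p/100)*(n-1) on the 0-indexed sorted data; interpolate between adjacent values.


Sorted: 14, 24, 50, 62, 71, 75, 76, 82, 83, 84
n = 10
Index = 30/100 * 9 = 2.7000
Lower = data[2] = 50, Upper = data[3] = 62
P30 = 50 + 0.7000*(12) = 58.4000

P30 = 58.4000


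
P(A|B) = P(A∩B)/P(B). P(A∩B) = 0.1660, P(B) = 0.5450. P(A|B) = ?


P(A|B) = 0.1660/0.5450 = 0.3046

P(A|B) = 0.3046


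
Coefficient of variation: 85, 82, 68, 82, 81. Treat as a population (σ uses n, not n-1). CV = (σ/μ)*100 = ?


Mean = 79.6000
SD = 5.9532
CV = (5.9532/79.6000)*100 = 7.4788%

CV = 7.4788%


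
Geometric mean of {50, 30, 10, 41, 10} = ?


Product = 50 × 30 × 10 × 41 × 10 = 6150000
GM = 6150000^(1/5) = 22.7916

GM = 22.7916


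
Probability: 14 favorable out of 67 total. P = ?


P = 14/67 = 0.2090

P = 0.2090


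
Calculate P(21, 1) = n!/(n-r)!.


P(21,1) = 21!/20!
= 51090942171709440000/2432902008176640000
= 21

P(21,1) = 21


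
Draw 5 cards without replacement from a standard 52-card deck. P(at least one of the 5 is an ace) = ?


P(at least one) = 1 - P(none)
P(none) = (48/52) × (47/51) × (46/50) × (45/49) × (44/48) = 0.658842
P(at least one) = 1 - 0.658842 = 0.3412

P = 0.3412


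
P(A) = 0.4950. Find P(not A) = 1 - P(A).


P(not A) = 1 - 0.4950 = 0.5050

P(not A) = 0.5050


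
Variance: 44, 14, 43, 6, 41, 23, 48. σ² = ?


Mean = 31.2857
Squared deviations: 161.6531, 298.7959, 137.2245, 639.3673, 94.3673, 68.6531, 279.3673
Sum = 1679.4286
Variance = 1679.4286/7 = 239.9184

Variance = 239.9184


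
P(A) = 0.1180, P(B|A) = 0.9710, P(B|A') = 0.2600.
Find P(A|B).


P(B) = P(B|A)*P(A) + P(B|A')*P(A')
= 0.9710*0.1180 + 0.2600*0.8820
= 0.114578 + 0.229320 = 0.343898
P(A|B) = 0.114578/0.343898 = 0.3332

P(A|B) = 0.3332


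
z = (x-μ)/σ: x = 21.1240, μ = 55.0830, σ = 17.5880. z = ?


z = (21.1240 - 55.0830)/17.5880
= -33.9590/17.5880
= -1.9308

z = -1.9308


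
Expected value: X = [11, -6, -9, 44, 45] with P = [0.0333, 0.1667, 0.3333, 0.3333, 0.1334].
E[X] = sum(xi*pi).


E[X] = 11*0.0333 - 6*0.1667 - 9*0.3333 + 44*0.3333 + 45*0.1334
= 0.3663 - 1.0002 - 2.9997 + 14.6652 + 6.0030
= 17.0346

E[X] = 17.0346


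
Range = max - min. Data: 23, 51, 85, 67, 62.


Max = 85, Min = 23
Range = 85 - 23 = 62

Range = 62


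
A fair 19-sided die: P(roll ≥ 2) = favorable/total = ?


Favorable outcomes (roll ≥ 2): 18
Total outcomes = 19
P = 18/19 = 0.9474

P = 0.9474


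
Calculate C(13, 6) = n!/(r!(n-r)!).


C(13,6) = 13!/(6! × 7!)
= 6227020800/(720 × 5040)
= 1716

C(13,6) = 1716


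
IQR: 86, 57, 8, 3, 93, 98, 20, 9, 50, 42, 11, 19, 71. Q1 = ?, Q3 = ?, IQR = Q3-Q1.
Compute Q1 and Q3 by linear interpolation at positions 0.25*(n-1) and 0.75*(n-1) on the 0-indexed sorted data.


Sorted: 3, 8, 9, 11, 19, 20, 42, 50, 57, 71, 86, 93, 98
Q1 (25th %ile) = 11.0000
Q3 (75th %ile) = 71.0000
IQR = 71.0000 - 11.0000 = 60.0000

IQR = 60.0000


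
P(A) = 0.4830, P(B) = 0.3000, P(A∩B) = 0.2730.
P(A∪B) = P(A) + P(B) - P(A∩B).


P(A∪B) = 0.4830 + 0.3000 - 0.2730
= 0.7830 - 0.2730
= 0.5100

P(A∪B) = 0.5100


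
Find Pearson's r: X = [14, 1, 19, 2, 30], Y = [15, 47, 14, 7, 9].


Mean X = 13.2000, Mean Y = 18.4000
SD X = 10.870143, SD Y = 14.609586
Cov = -81.480000
r = -81.480000/(10.870143*14.609586) = -0.5131

r = -0.5131


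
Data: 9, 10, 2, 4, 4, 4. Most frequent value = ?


Frequencies: 2:1, 4:3, 9:1, 10:1
Max frequency = 3
Mode = 4

Mode = 4


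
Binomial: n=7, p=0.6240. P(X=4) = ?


C(7,4) = 35
p^4 = 0.151614
(1-p)^3 = 0.053157
P = 35 * 0.151614 * 0.053157 = 0.2821

P(X=4) = 0.2821


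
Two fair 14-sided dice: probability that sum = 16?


Total outcomes = 14×14 = 196
Favorable (sum = 16): 13
P = 13/196 = 0.0663

P = 0.0663


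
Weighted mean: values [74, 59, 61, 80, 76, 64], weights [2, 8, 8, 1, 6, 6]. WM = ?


Numerator = 74*2 + 59*8 + 61*8 + 80*1 + 76*6 + 64*6 = 2028
Denominator = 2 + 8 + 8 + 1 + 6 + 6 = 31
WM = 2028/31 = 65.4194

WM = 65.4194


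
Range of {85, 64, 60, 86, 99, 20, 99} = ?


Max = 99, Min = 20
Range = 99 - 20 = 79

Range = 79


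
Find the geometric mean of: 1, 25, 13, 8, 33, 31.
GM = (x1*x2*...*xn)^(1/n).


Product = 1 × 25 × 13 × 8 × 33 × 31 = 2659800
GM = 2659800^(1/6) = 11.7709

GM = 11.7709


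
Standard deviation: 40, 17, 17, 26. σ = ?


Mean = 25.0000
Variance = 88.5000
SD = sqrt(88.5000) = 9.4074

SD = 9.4074


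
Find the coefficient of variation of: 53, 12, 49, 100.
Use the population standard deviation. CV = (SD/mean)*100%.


Mean = 53.5000
SD = 31.2450
CV = (31.2450/53.5000)*100 = 58.4019%

CV = 58.4019%


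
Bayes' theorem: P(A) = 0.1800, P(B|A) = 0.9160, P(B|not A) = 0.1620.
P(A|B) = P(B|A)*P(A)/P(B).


P(B) = P(B|A)*P(A) + P(B|A')*P(A')
= 0.9160*0.1800 + 0.1620*0.8200
= 0.164880 + 0.132840 = 0.297720
P(A|B) = 0.164880/0.297720 = 0.5538

P(A|B) = 0.5538


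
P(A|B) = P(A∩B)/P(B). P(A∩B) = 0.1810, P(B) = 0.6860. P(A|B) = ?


P(A|B) = 0.1810/0.6860 = 0.2638

P(A|B) = 0.2638


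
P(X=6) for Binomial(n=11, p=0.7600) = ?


C(11,6) = 462
p^6 = 0.192700
(1-p)^5 = 0.000796
P = 462 * 0.192700 * 0.000796 = 0.0709

P(X=6) = 0.0709


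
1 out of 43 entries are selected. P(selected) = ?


P = 1/43 = 0.0233

P = 0.0233


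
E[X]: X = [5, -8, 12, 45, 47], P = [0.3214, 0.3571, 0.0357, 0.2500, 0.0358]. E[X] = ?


E[X] = 5*0.3214 - 8*0.3571 + 12*0.0357 + 45*0.2500 + 47*0.0358
= 1.6070 - 2.8568 + 0.4284 + 11.2500 + 1.6826
= 12.1112

E[X] = 12.1112


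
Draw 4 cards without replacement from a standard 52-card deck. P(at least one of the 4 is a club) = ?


P(at least one) = 1 - P(none)
P(none) = (39/52) × (38/51) × (37/50) × (36/49) = 0.303818
P(at least one) = 1 - 0.303818 = 0.6962

P = 0.6962


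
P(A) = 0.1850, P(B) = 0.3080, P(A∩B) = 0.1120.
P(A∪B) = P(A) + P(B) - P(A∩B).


P(A∪B) = 0.1850 + 0.3080 - 0.1120
= 0.4930 - 0.1120
= 0.3810

P(A∪B) = 0.3810


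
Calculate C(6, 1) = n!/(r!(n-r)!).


C(6,1) = 6!/(1! × 5!)
= 720/(1 × 120)
= 6

C(6,1) = 6


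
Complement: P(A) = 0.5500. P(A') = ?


P(not A) = 1 - 0.5500 = 0.4500

P(not A) = 0.4500


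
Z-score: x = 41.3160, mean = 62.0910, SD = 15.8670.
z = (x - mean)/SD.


z = (41.3160 - 62.0910)/15.8670
= -20.7750/15.8670
= -1.3093

z = -1.3093


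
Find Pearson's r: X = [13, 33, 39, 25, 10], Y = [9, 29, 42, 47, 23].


Mean X = 24.0000, Mean Y = 30.0000
SD X = 11.171392, SD Y = 13.594116
Cov = 103.400000
r = 103.400000/(11.171392*13.594116) = 0.6809

r = 0.6809


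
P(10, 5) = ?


P(10,5) = 10!/5!
= 3628800/120
= 30240

P(10,5) = 30240


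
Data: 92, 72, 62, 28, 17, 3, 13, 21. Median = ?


Sorted: 3, 13, 17, 21, 28, 62, 72, 92
n = 8 (even)
Middle values: 21 and 28
Median = (21+28)/2 = 24.5000

Median = 24.5000


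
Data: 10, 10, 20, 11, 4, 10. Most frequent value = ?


Frequencies: 4:1, 10:3, 11:1, 20:1
Max frequency = 3
Mode = 10

Mode = 10


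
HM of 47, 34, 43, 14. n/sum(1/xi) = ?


Sum of reciprocals = 1/47 + 1/34 + 1/43 + 1/14 = 0.145373
HM = 4/0.145373 = 27.5155

HM = 27.5155


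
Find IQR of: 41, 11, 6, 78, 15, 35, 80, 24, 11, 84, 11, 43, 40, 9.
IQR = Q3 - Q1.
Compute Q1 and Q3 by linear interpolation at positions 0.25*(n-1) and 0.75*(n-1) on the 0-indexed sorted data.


Sorted: 6, 9, 11, 11, 11, 15, 24, 35, 40, 41, 43, 78, 80, 84
Q1 (25th %ile) = 11.0000
Q3 (75th %ile) = 42.5000
IQR = 42.5000 - 11.0000 = 31.5000

IQR = 31.5000


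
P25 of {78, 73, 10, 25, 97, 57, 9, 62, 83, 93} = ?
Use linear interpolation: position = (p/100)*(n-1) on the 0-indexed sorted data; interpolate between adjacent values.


Sorted: 9, 10, 25, 57, 62, 73, 78, 83, 93, 97
n = 10
Index = 25/100 * 9 = 2.2500
Lower = data[2] = 25, Upper = data[3] = 57
P25 = 25 + 0.2500*(32) = 33.0000

P25 = 33.0000


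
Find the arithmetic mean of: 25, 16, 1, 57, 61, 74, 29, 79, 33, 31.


Sum = 25 + 16 + 1 + 57 + 61 + 74 + 29 + 79 + 33 + 31 = 406
n = 10
Mean = 406/10 = 40.6000

Mean = 40.6000


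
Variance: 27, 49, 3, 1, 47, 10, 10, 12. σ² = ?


Mean = 19.8750
Squared deviations: 50.7656, 848.2656, 284.7656, 356.2656, 735.7656, 97.5156, 97.5156, 62.0156
Sum = 2532.8750
Variance = 2532.8750/8 = 316.6094

Variance = 316.6094


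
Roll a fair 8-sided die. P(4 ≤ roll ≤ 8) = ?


Favorable outcomes (4 ≤ roll ≤ 8): 5
Total outcomes = 8
P = 5/8 = 0.6250

P = 0.6250


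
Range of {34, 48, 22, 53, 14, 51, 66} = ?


Max = 66, Min = 14
Range = 66 - 14 = 52

Range = 52


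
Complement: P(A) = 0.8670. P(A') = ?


P(not A) = 1 - 0.8670 = 0.1330

P(not A) = 0.1330


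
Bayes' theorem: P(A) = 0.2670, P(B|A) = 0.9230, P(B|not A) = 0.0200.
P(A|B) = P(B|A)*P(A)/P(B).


P(B) = P(B|A)*P(A) + P(B|A')*P(A')
= 0.9230*0.2670 + 0.0200*0.7330
= 0.246441 + 0.014660 = 0.261101
P(A|B) = 0.246441/0.261101 = 0.9439

P(A|B) = 0.9439


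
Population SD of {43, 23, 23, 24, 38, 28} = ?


Mean = 29.8333
Variance = 61.8056
SD = sqrt(61.8056) = 7.8617

SD = 7.8617


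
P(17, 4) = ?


P(17,4) = 17!/13!
= 355687428096000/6227020800
= 57120

P(17,4) = 57120


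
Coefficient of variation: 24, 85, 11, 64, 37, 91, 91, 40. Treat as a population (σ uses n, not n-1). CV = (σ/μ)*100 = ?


Mean = 55.3750
SD = 29.6181
CV = (29.6181/55.3750)*100 = 53.4865%

CV = 53.4865%


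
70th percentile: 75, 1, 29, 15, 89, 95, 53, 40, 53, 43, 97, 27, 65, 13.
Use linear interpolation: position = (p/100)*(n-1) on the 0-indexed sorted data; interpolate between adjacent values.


Sorted: 1, 13, 15, 27, 29, 40, 43, 53, 53, 65, 75, 89, 95, 97
n = 14
Index = 70/100 * 13 = 9.1000
Lower = data[9] = 65, Upper = data[10] = 75
P70 = 65 + 0.1000*(10) = 66.0000

P70 = 66.0000


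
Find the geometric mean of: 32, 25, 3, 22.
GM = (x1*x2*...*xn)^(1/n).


Product = 32 × 25 × 3 × 22 = 52800
GM = 52800^(1/4) = 15.1586

GM = 15.1586


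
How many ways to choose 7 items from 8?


C(8,7) = 8!/(7! × 1!)
= 40320/(5040 × 1)
= 8

C(8,7) = 8


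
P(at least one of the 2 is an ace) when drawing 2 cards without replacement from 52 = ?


P(at least one) = 1 - P(none)
P(none) = (48/52) × (47/51) = 0.850679
P(at least one) = 1 - 0.850679 = 0.1493

P = 0.1493


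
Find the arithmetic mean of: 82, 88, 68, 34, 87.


Sum = 82 + 88 + 68 + 34 + 87 = 359
n = 5
Mean = 359/5 = 71.8000

Mean = 71.8000


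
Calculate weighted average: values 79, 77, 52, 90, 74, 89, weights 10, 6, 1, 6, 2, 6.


Numerator = 79*10 + 77*6 + 52*1 + 90*6 + 74*2 + 89*6 = 2526
Denominator = 10 + 6 + 1 + 6 + 2 + 6 = 31
WM = 2526/31 = 81.4839

WM = 81.4839


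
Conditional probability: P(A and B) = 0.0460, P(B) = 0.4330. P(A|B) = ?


P(A|B) = 0.0460/0.4330 = 0.1062

P(A|B) = 0.1062


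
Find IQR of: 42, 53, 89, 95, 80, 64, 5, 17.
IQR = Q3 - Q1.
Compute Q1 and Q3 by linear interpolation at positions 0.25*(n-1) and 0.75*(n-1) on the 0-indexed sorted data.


Sorted: 5, 17, 42, 53, 64, 80, 89, 95
Q1 (25th %ile) = 35.7500
Q3 (75th %ile) = 82.2500
IQR = 82.2500 - 35.7500 = 46.5000

IQR = 46.5000


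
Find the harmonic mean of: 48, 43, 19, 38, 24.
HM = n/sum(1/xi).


Sum of reciprocals = 1/48 + 1/43 + 1/19 + 1/38 + 1/24 = 0.164703
HM = 5/0.164703 = 30.3576

HM = 30.3576


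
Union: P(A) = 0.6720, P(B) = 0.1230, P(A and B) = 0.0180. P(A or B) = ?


P(A∪B) = 0.6720 + 0.1230 - 0.0180
= 0.7950 - 0.0180
= 0.7770

P(A∪B) = 0.7770


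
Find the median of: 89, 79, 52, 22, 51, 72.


Sorted: 22, 51, 52, 72, 79, 89
n = 6 (even)
Middle values: 52 and 72
Median = (52+72)/2 = 62.0000

Median = 62.0000


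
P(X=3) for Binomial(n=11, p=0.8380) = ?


C(11,3) = 165
p^3 = 0.588480
(1-p)^8 = 4.743732e-07
P = 165 * 0.588480 * 4.743732e-07 = 4.6061e-05

P(X=3) = 4.6061e-05


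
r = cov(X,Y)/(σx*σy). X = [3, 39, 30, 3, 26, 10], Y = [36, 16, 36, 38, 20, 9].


Mean X = 18.5000, Mean Y = 25.8333
SD X = 13.913423, SD Y = 11.319845
Cov = -55.250000
r = -55.250000/(13.913423*11.319845) = -0.3508

r = -0.3508


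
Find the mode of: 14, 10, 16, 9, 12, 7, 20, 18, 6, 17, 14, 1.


Frequencies: 1:1, 6:1, 7:1, 9:1, 10:1, 12:1, 14:2, 16:1, 17:1, 18:1, 20:1
Max frequency = 2
Mode = 14

Mode = 14


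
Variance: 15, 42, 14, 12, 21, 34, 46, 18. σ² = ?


Mean = 25.2500
Squared deviations: 105.0625, 280.5625, 126.5625, 175.5625, 18.0625, 76.5625, 430.5625, 52.5625
Sum = 1265.5000
Variance = 1265.5000/8 = 158.1875

Variance = 158.1875


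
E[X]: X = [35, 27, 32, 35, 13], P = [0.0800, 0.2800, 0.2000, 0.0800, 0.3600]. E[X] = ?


E[X] = 35*0.0800 + 27*0.2800 + 32*0.2000 + 35*0.0800 + 13*0.3600
= 2.8000 + 7.5600 + 6.4000 + 2.8000 + 4.6800
= 24.2400

E[X] = 24.2400


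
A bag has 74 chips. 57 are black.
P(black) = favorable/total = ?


P = 57/74 = 0.7703

P = 0.7703


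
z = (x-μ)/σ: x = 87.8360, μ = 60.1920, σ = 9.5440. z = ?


z = (87.8360 - 60.1920)/9.5440
= 27.6440/9.5440
= 2.8965

z = 2.8965


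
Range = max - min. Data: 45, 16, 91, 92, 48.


Max = 92, Min = 16
Range = 92 - 16 = 76

Range = 76


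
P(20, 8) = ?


P(20,8) = 20!/12!
= 2432902008176640000/479001600
= 5079110400

P(20,8) = 5079110400


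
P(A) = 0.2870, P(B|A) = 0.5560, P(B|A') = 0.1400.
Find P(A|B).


P(B) = P(B|A)*P(A) + P(B|A')*P(A')
= 0.5560*0.2870 + 0.1400*0.7130
= 0.159572 + 0.099820 = 0.259392
P(A|B) = 0.159572/0.259392 = 0.6152

P(A|B) = 0.6152


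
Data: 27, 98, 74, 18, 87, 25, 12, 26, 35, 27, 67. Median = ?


Sorted: 12, 18, 25, 26, 27, 27, 35, 67, 74, 87, 98
n = 11 (odd)
Middle value = 27

Median = 27


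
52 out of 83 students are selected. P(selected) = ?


P = 52/83 = 0.6265

P = 0.6265


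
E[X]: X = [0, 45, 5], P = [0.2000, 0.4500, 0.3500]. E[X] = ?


E[X] = 0*0.2000 + 45*0.4500 + 5*0.3500
= 0 + 20.2500 + 1.7500
= 22.0000

E[X] = 22.0000


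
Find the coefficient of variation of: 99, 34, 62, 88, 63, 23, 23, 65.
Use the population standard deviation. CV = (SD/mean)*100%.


Mean = 57.1250
SD = 26.6713
CV = (26.6713/57.1250)*100 = 46.6894%

CV = 46.6894%


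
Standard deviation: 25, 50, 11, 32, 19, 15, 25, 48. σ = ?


Mean = 28.1250
Variance = 182.1094
SD = sqrt(182.1094) = 13.4948

SD = 13.4948


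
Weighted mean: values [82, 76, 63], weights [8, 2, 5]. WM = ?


Numerator = 82*8 + 76*2 + 63*5 = 1123
Denominator = 8 + 2 + 5 = 15
WM = 1123/15 = 74.8667

WM = 74.8667


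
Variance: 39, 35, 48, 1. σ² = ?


Mean = 30.7500
Squared deviations: 68.0625, 18.0625, 297.5625, 885.0625
Sum = 1268.7500
Variance = 1268.7500/4 = 317.1875

Variance = 317.1875


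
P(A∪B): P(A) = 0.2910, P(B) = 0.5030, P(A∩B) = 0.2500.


P(A∪B) = 0.2910 + 0.5030 - 0.2500
= 0.7940 - 0.2500
= 0.5440

P(A∪B) = 0.5440


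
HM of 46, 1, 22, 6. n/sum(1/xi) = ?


Sum of reciprocals = 1/46 + 1/1 + 1/22 + 1/6 = 1.233860
HM = 4/1.233860 = 3.2419

HM = 3.2419


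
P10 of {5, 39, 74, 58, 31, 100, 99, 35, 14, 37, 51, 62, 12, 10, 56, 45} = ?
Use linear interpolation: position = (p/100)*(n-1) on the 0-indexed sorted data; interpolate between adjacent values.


Sorted: 5, 10, 12, 14, 31, 35, 37, 39, 45, 51, 56, 58, 62, 74, 99, 100
n = 16
Index = 10/100 * 15 = 1.5000
Lower = data[1] = 10, Upper = data[2] = 12
P10 = 10 + 0.5000*(2) = 11.0000

P10 = 11.0000


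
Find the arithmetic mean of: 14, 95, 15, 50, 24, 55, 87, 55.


Sum = 14 + 95 + 15 + 50 + 24 + 55 + 87 + 55 = 395
n = 8
Mean = 395/8 = 49.3750

Mean = 49.3750


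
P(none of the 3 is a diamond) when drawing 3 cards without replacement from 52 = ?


P(no diamonds) = (39/52) × (38/51) × (37/50)
= 0.4135

P = 0.4135


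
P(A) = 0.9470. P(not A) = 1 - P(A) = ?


P(not A) = 1 - 0.9470 = 0.0530

P(not A) = 0.0530


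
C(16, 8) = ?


C(16,8) = 16!/(8! × 8!)
= 20922789888000/(40320 × 40320)
= 12870

C(16,8) = 12870


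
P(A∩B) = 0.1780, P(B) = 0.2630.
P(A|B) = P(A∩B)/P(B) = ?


P(A|B) = 0.1780/0.2630 = 0.6768

P(A|B) = 0.6768


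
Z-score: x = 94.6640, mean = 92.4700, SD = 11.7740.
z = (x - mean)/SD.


z = (94.6640 - 92.4700)/11.7740
= 2.1940/11.7740
= 0.1863

z = 0.1863


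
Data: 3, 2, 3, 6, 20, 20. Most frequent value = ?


Frequencies: 2:1, 3:2, 6:1, 20:2
Max frequency = 2
Mode = 3, 20

Mode = 3, 20


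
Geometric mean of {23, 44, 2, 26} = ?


Product = 23 × 44 × 2 × 26 = 52624
GM = 52624^(1/4) = 15.1459

GM = 15.1459


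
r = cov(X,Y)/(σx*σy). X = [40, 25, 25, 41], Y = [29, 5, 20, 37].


Mean X = 32.7500, Mean Y = 22.7500
SD X = 7.758060, SD Y = 11.882235
Cov = 80.437500
r = 80.437500/(7.758060*11.882235) = 0.8726

r = 0.8726


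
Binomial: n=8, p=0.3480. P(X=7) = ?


C(8,7) = 8
p^7 = 0.000618
(1-p)^1 = 0.652000
P = 8 * 0.000618 * 0.652000 = 0.0032

P(X=7) = 0.0032


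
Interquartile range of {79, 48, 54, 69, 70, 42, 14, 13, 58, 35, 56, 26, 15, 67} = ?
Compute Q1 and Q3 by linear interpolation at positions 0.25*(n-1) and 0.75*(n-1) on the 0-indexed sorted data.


Sorted: 13, 14, 15, 26, 35, 42, 48, 54, 56, 58, 67, 69, 70, 79
Q1 (25th %ile) = 28.2500
Q3 (75th %ile) = 64.7500
IQR = 64.7500 - 28.2500 = 36.5000

IQR = 36.5000


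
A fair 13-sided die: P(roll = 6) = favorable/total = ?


Favorable outcomes (roll = 6): 1
Total outcomes = 13
P = 1/13 = 0.0769

P = 0.0769


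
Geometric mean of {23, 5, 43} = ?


Product = 23 × 5 × 43 = 4945
GM = 4945^(1/3) = 17.0368

GM = 17.0368


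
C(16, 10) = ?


C(16,10) = 16!/(10! × 6!)
= 20922789888000/(3628800 × 720)
= 8008

C(16,10) = 8008


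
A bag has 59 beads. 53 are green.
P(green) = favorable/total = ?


P = 53/59 = 0.8983

P = 0.8983


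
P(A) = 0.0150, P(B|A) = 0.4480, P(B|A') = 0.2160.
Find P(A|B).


P(B) = P(B|A)*P(A) + P(B|A')*P(A')
= 0.4480*0.0150 + 0.2160*0.9850
= 0.006720 + 0.212760 = 0.219480
P(A|B) = 0.006720/0.219480 = 0.0306

P(A|B) = 0.0306


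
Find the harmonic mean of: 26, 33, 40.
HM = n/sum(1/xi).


Sum of reciprocals = 1/26 + 1/33 + 1/40 = 0.093765
HM = 3/0.093765 = 31.9950

HM = 31.9950


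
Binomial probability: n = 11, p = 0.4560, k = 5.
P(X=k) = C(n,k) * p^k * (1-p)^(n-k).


C(11,5) = 462
p^5 = 0.019716
(1-p)^6 = 0.025918
P = 462 * 0.019716 * 0.025918 = 0.2361

P(X=5) = 0.2361


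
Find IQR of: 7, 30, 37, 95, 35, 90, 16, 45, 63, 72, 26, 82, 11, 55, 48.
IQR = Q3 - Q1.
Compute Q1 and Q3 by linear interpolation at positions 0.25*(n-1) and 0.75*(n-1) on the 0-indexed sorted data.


Sorted: 7, 11, 16, 26, 30, 35, 37, 45, 48, 55, 63, 72, 82, 90, 95
Q1 (25th %ile) = 28.0000
Q3 (75th %ile) = 67.5000
IQR = 67.5000 - 28.0000 = 39.5000

IQR = 39.5000


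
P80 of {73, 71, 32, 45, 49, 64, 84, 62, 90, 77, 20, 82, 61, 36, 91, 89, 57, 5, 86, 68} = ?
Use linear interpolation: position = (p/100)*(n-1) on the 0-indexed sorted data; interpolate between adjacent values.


Sorted: 5, 20, 32, 36, 45, 49, 57, 61, 62, 64, 68, 71, 73, 77, 82, 84, 86, 89, 90, 91
n = 20
Index = 80/100 * 19 = 15.2000
Lower = data[15] = 84, Upper = data[16] = 86
P80 = 84 + 0.2000*(2) = 84.4000

P80 = 84.4000


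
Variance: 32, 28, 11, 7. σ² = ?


Mean = 19.5000
Squared deviations: 156.2500, 72.2500, 72.2500, 156.2500
Sum = 457.0000
Variance = 457.0000/4 = 114.2500

Variance = 114.2500


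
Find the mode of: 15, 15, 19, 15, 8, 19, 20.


Frequencies: 8:1, 15:3, 19:2, 20:1
Max frequency = 3
Mode = 15

Mode = 15


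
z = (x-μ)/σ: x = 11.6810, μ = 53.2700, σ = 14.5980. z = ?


z = (11.6810 - 53.2700)/14.5980
= -41.5890/14.5980
= -2.8490

z = -2.8490


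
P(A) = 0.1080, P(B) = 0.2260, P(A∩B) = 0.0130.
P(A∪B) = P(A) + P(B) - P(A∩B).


P(A∪B) = 0.1080 + 0.2260 - 0.0130
= 0.3340 - 0.0130
= 0.3210

P(A∪B) = 0.3210


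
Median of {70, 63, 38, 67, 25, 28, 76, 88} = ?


Sorted: 25, 28, 38, 63, 67, 70, 76, 88
n = 8 (even)
Middle values: 63 and 67
Median = (63+67)/2 = 65.0000

Median = 65.0000


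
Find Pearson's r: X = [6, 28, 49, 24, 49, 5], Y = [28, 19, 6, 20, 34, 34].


Mean X = 26.8333, Mean Y = 23.5000
SD X = 17.808394, SD Y = 9.827682
Cov = -78.916667
r = -78.916667/(17.808394*9.827682) = -0.4509

r = -0.4509


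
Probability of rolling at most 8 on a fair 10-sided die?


Favorable outcomes (roll ≤ 8): 8
Total outcomes = 10
P = 8/10 = 0.8000

P = 0.8000


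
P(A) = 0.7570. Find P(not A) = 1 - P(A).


P(not A) = 1 - 0.7570 = 0.2430

P(not A) = 0.2430


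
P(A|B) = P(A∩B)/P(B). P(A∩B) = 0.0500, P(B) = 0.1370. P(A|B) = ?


P(A|B) = 0.0500/0.1370 = 0.3650

P(A|B) = 0.3650


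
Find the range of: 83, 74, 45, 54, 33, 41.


Max = 83, Min = 33
Range = 83 - 33 = 50

Range = 50


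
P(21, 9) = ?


P(21,9) = 21!/12!
= 51090942171709440000/479001600
= 106661318400

P(21,9) = 106661318400


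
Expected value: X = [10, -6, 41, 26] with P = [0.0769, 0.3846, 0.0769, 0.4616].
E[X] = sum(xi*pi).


E[X] = 10*0.0769 - 6*0.3846 + 41*0.0769 + 26*0.4616
= 0.7690 - 2.3076 + 3.1529 + 12.0016
= 13.6159

E[X] = 13.6159


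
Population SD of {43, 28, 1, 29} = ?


Mean = 25.2500
Variance = 231.1875
SD = sqrt(231.1875) = 15.2049

SD = 15.2049


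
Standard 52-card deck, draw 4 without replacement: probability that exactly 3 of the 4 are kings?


Hypergeometric: P(X=3) = C(4,3)·C(48,1) / C(52,4)
= 4 × 48 / 270725
= 192/270725 = 0.0007

P = 0.0007


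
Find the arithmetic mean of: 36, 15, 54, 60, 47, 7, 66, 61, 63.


Sum = 36 + 15 + 54 + 60 + 47 + 7 + 66 + 61 + 63 = 409
n = 9
Mean = 409/9 = 45.4444

Mean = 45.4444


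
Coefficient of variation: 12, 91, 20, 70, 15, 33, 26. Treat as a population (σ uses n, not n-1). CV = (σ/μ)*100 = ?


Mean = 38.1429
SD = 28.1091
CV = (28.1091/38.1429)*100 = 73.6943%

CV = 73.6943%


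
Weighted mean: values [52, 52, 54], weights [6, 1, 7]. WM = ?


Numerator = 52*6 + 52*1 + 54*7 = 742
Denominator = 6 + 1 + 7 = 14
WM = 742/14 = 53.0000

WM = 53.0000


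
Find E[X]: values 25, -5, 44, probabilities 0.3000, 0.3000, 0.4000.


E[X] = 25*0.3000 - 5*0.3000 + 44*0.4000
= 7.5000 - 1.5000 + 17.6000
= 23.6000

E[X] = 23.6000


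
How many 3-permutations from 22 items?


P(22,3) = 22!/19!
= 1124000727777607680000/121645100408832000
= 9240

P(22,3) = 9240


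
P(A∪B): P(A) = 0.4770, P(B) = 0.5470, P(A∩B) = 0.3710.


P(A∪B) = 0.4770 + 0.5470 - 0.3710
= 1.0240 - 0.3710
= 0.6530

P(A∪B) = 0.6530


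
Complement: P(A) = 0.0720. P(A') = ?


P(not A) = 1 - 0.0720 = 0.9280

P(not A) = 0.9280


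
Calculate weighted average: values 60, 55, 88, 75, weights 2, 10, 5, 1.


Numerator = 60*2 + 55*10 + 88*5 + 75*1 = 1185
Denominator = 2 + 10 + 5 + 1 = 18
WM = 1185/18 = 65.8333

WM = 65.8333


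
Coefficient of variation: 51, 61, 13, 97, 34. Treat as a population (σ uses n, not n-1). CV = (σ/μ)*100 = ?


Mean = 51.2000
SD = 28.1027
CV = (28.1027/51.2000)*100 = 54.8880%

CV = 54.8880%


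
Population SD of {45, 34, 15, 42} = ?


Mean = 34.0000
Variance = 136.5000
SD = sqrt(136.5000) = 11.6833

SD = 11.6833


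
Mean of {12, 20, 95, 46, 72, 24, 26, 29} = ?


Sum = 12 + 20 + 95 + 46 + 72 + 24 + 26 + 29 = 324
n = 8
Mean = 324/8 = 40.5000

Mean = 40.5000


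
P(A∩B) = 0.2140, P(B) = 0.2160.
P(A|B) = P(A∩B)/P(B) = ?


P(A|B) = 0.2140/0.2160 = 0.9907

P(A|B) = 0.9907


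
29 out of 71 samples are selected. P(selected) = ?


P = 29/71 = 0.4085

P = 0.4085


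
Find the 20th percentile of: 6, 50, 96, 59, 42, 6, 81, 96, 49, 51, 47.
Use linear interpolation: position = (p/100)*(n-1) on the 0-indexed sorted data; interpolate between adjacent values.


Sorted: 6, 6, 42, 47, 49, 50, 51, 59, 81, 96, 96
n = 11
Index = 20/100 * 10 = 2.0000
Lower = data[2] = 42, Upper = data[3] = 47
P20 = 42 + 0*(5) = 42.0000

P20 = 42.0000


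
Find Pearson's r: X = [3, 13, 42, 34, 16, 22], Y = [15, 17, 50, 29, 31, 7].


Mean X = 21.6667, Mean Y = 24.8333
SD X = 13.046924, SD Y = 13.933373
Cov = 128.944444
r = 128.944444/(13.046924*13.933373) = 0.7093

r = 0.7093


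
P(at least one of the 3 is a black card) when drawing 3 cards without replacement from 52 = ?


P(at least one) = 1 - P(none)
P(none) = (26/52) × (25/51) × (24/50) = 0.117647
P(at least one) = 1 - 0.117647 = 0.8824

P = 0.8824


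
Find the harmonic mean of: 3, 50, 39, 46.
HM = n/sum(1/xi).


Sum of reciprocals = 1/3 + 1/50 + 1/39 + 1/46 = 0.400713
HM = 4/0.400713 = 9.9822

HM = 9.9822


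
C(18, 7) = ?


C(18,7) = 18!/(7! × 11!)
= 6402373705728000/(5040 × 39916800)
= 31824

C(18,7) = 31824


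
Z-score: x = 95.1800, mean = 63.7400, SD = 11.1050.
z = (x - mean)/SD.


z = (95.1800 - 63.7400)/11.1050
= 31.4400/11.1050
= 2.8312

z = 2.8312


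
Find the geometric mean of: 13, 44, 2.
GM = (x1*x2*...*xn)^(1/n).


Product = 13 × 44 × 2 = 1144
GM = 1144^(1/3) = 10.4586

GM = 10.4586


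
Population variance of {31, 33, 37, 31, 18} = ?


Mean = 30.0000
Squared deviations: 1.0000, 9.0000, 49.0000, 1.0000, 144.0000
Sum = 204.0000
Variance = 204.0000/5 = 40.8000

Variance = 40.8000


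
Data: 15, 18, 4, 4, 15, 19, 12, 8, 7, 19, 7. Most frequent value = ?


Frequencies: 4:2, 7:2, 8:1, 12:1, 15:2, 18:1, 19:2
Max frequency = 2
Mode = 4, 7, 15, 19

Mode = 4, 7, 15, 19


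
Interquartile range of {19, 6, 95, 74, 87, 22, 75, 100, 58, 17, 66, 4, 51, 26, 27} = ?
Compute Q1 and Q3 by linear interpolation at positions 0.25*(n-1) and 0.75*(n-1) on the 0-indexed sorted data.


Sorted: 4, 6, 17, 19, 22, 26, 27, 51, 58, 66, 74, 75, 87, 95, 100
Q1 (25th %ile) = 20.5000
Q3 (75th %ile) = 74.5000
IQR = 74.5000 - 20.5000 = 54.0000

IQR = 54.0000


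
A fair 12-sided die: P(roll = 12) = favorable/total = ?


Favorable outcomes (roll = 12): 1
Total outcomes = 12
P = 1/12 = 0.0833

P = 0.0833


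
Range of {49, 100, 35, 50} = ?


Max = 100, Min = 35
Range = 100 - 35 = 65

Range = 65


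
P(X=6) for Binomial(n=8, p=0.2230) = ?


C(8,6) = 28
p^6 = 0.000123
(1-p)^2 = 0.603729
P = 28 * 0.000123 * 0.603729 = 0.0021

P(X=6) = 0.0021


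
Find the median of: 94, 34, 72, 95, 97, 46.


Sorted: 34, 46, 72, 94, 95, 97
n = 6 (even)
Middle values: 72 and 94
Median = (72+94)/2 = 83.0000

Median = 83.0000


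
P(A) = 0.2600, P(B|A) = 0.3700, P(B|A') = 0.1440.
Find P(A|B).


P(B) = P(B|A)*P(A) + P(B|A')*P(A')
= 0.3700*0.2600 + 0.1440*0.7400
= 0.096200 + 0.106560 = 0.202760
P(A|B) = 0.096200/0.202760 = 0.4745

P(A|B) = 0.4745


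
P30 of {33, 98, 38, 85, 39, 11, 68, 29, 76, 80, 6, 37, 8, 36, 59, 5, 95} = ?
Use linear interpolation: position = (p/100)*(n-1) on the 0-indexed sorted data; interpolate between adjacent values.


Sorted: 5, 6, 8, 11, 29, 33, 36, 37, 38, 39, 59, 68, 76, 80, 85, 95, 98
n = 17
Index = 30/100 * 16 = 4.8000
Lower = data[4] = 29, Upper = data[5] = 33
P30 = 29 + 0.8000*(4) = 32.2000

P30 = 32.2000
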